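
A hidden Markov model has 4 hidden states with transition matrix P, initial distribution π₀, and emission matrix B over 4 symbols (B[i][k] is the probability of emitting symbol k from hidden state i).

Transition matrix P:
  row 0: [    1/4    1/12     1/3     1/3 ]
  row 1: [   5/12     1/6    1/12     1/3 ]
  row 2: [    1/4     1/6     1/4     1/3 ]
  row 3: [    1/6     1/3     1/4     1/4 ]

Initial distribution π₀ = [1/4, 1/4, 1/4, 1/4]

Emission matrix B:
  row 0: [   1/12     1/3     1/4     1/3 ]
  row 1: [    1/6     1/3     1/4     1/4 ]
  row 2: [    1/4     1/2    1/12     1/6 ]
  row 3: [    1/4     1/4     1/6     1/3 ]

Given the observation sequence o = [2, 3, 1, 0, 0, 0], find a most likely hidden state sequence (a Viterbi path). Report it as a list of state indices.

path = [1, 0, 2, 3, 2, 3]

t=0: δ = [6.250e-02, 6.250e-02, 2.083e-02, 4.167e-02]  (obs o_0=2)
t=1: δ = [8.681e-03, 3.472e-03, 3.472e-03, 6.944e-03]  ψ = [1, 3, 0, 0]  (obs o_1=3)
t=2: δ = [7.234e-04, 7.716e-04, 1.447e-03, 7.234e-04]  ψ = [0, 3, 0, 0]  (obs o_2=1)
t=3: δ = [3.014e-05, 4.019e-05, 9.042e-05, 1.206e-04]  ψ = [2, 2, 2, 2]  (obs o_3=0)
t=4: δ = [1.884e-06, 6.698e-06, 7.535e-06, 7.535e-06]  ψ = [2, 3, 3, 2]  (obs o_4=0)
t=5: δ = [2.326e-07, 4.186e-07, 4.710e-07, 6.279e-07]  ψ = [1, 3, 2, 2]  (obs o_5=0)
backtrack: best end state = 3; path = [1, 0, 2, 3, 2, 3]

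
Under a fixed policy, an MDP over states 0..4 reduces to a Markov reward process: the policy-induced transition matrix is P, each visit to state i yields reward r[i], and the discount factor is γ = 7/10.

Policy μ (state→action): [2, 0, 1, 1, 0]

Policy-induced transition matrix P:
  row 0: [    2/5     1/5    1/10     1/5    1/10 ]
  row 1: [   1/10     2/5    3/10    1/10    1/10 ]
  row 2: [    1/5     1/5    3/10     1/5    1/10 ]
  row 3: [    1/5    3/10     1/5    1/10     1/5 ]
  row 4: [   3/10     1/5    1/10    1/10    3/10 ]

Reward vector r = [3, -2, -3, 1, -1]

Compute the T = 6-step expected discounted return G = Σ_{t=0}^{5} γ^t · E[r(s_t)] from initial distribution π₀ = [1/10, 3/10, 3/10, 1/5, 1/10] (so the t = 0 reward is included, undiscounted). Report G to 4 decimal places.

t=0: π = [0.1000, 0.3000, 0.3000, 0.2000, 0.1000], E[r] = -1.1000, γ^t·E[r] = -1.100000, running G = -1.100000
t=1: π = [0.2000, 0.2800, 0.2400, 0.1400, 0.1400], E[r] = -0.6800, γ^t·E[r] = -0.476000, running G = -1.576000
t=2: π = [0.2260, 0.2700, 0.2180, 0.1440, 0.1420], E[r] = -0.5140, γ^t·E[r] = -0.251860, running G = -1.827860
t=3: π = [0.2324, 0.2684, 0.2120, 0.1444, 0.1428], E[r] = -0.4740, γ^t·E[r] = -0.162582, running G = -1.990442
t=4: π = [0.2339, 0.2681, 0.2105, 0.1444, 0.1430], E[r] = -0.4646, γ^t·E[r] = -0.111550, running G = -2.101992
t=5: π = [0.2343, 0.2681, 0.2102, 0.1444, 0.1430], E[r] = -0.4624, γ^t·E[r] = -0.077722, running G = -2.179714

G = -2.1797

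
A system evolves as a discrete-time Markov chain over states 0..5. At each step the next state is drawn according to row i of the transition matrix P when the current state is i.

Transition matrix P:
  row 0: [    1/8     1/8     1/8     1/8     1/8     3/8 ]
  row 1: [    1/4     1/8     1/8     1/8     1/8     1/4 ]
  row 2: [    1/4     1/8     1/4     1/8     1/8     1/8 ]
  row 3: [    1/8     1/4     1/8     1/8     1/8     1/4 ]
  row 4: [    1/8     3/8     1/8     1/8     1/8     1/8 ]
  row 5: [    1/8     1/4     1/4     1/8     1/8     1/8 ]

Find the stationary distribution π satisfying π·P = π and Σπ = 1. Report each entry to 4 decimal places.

Balance equations π_j = Σ_i π_i·P[i][j]:
  π_0 = 1/8·π_0 + 1/4·π_1 + 1/4·π_2 + 1/8·π_3 + 1/8·π_4 + 1/8·π_5
  π_1 = 1/8·π_0 + 1/8·π_1 + 1/8·π_2 + 1/4·π_3 + 3/8·π_4 + 1/4·π_5
  π_2 = 1/8·π_0 + 1/8·π_1 + 1/4·π_2 + 1/8·π_3 + 1/8·π_4 + 1/4·π_5
  π_3 = 1/8·π_0 + 1/8·π_1 + 1/8·π_2 + 1/8·π_3 + 1/8·π_4 + 1/8·π_5
  π_4 = 1/8·π_0 + 1/8·π_1 + 1/8·π_2 + 1/8·π_3 + 1/8·π_4 + 1/8·π_5
  normalize: π_0 + π_1 + π_2 + π_3 + π_4 + π_5 = 1
Solving the linear system gives exactly π = [799/4664, 923/4664, 805/4664, 1/8, 1/8, 971/4664].

π = [0.1713, 0.1979, 0.1726, 0.1250, 0.1250, 0.2082]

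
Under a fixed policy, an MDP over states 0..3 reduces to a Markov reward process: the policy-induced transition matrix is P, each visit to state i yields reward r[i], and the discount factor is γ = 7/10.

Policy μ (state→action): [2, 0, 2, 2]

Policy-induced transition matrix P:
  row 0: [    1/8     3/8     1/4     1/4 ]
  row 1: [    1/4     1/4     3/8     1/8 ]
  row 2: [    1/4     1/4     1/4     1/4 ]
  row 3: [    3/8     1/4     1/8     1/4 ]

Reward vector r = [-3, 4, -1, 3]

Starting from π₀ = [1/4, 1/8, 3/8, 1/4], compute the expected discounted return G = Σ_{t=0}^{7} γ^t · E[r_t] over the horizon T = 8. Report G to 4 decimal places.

G = 1.8267

t=0: π = [0.2500, 0.1250, 0.3750, 0.2500], E[r] = 0.1250, γ^t·E[r] = 0.125000, running G = 0.125000
t=1: π = [0.2500, 0.2813, 0.2344, 0.2344], E[r] = 0.8438, γ^t·E[r] = 0.590625, running G = 0.715625
t=2: π = [0.2480, 0.2813, 0.2559, 0.2148], E[r] = 0.7695, γ^t·E[r] = 0.377070, running G = 1.092695
t=3: π = [0.2458, 0.2810, 0.2583, 0.2148], E[r] = 0.7727, γ^t·E[r] = 0.265038, running G = 1.357733
t=4: π = [0.2461, 0.2807, 0.2583, 0.2149], E[r] = 0.7709, γ^t·E[r] = 0.185094, running G = 1.542827
t=5: π = [0.2461, 0.2808, 0.2582, 0.2149], E[r] = 0.7713, γ^t·E[r] = 0.129628, running G = 1.672455
t=6: π = [0.2461, 0.2808, 0.2582, 0.2149], E[r] = 0.7712, γ^t·E[r] = 0.090734, running G = 1.763189
t=7: π = [0.2461, 0.2808, 0.2582, 0.2149], E[r] = 0.7712, γ^t·E[r] = 0.063514, running G = 1.826703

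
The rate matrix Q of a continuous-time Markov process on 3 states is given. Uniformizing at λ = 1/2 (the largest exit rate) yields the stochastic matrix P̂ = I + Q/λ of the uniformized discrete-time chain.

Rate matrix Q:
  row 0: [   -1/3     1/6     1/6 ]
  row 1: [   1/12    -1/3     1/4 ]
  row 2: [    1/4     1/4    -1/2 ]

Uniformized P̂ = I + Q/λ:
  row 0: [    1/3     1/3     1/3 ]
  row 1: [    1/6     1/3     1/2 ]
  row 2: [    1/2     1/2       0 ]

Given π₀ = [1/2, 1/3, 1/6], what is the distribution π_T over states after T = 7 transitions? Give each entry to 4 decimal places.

t=0: π = [0.5000, 0.3333, 0.1667]
t=1: π = [0.3056, 0.3611, 0.3333]
t=2: π = [0.3287, 0.3889, 0.2824]
t=3: π = [0.3156, 0.3804, 0.3040]
t=4: π = [0.3206, 0.3840, 0.2954]
t=5: π = [0.3186, 0.3826, 0.2989]
t=6: π = [0.3194, 0.3831, 0.2975]
t=7: π = [0.3191, 0.3829, 0.2980]

π = [0.3191, 0.3829, 0.2980]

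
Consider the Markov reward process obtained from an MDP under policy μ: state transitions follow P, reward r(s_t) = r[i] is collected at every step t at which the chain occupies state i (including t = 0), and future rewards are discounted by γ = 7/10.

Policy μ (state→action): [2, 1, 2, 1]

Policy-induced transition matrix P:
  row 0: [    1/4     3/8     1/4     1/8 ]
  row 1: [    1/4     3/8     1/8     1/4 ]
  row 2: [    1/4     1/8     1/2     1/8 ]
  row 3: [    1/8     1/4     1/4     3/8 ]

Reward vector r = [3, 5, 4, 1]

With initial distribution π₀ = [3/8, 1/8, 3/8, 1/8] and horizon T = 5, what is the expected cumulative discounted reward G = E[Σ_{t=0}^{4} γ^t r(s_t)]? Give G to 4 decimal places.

G = 9.5157

t=0: π = [0.3750, 0.1250, 0.3750, 0.1250], E[r] = 3.3750, γ^t·E[r] = 3.375000, running G = 3.375000
t=1: π = [0.2344, 0.2656, 0.3281, 0.1719], E[r] = 3.5156, γ^t·E[r] = 2.460938, running G = 5.835938
t=2: π = [0.2285, 0.2715, 0.2988, 0.2012], E[r] = 3.4395, γ^t·E[r] = 1.685332, running G = 7.521270
t=3: π = [0.2249, 0.2751, 0.2908, 0.2092], E[r] = 3.4226, γ^t·E[r] = 1.173954, running G = 8.695224
t=4: π = [0.2238, 0.2762, 0.2883, 0.2117], E[r] = 3.4172, γ^t·E[r] = 0.820471, running G = 9.515695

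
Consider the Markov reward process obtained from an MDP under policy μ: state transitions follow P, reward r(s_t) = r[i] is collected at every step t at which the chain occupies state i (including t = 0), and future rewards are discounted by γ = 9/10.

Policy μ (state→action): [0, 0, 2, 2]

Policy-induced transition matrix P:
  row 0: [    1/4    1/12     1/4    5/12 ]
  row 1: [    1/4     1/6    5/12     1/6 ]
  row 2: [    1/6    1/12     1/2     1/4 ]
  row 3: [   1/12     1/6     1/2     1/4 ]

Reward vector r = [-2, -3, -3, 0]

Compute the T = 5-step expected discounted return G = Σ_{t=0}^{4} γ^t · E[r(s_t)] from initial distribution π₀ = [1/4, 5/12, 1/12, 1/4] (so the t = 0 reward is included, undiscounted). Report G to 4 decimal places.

t=0: π = [0.2500, 0.4167, 0.0833, 0.2500], E[r] = -2.0000, γ^t·E[r] = -2.000000, running G = -2.000000
t=1: π = [0.2014, 0.1389, 0.4028, 0.2569], E[r] = -2.0278, γ^t·E[r] = -1.825000, running G = -3.825000
t=2: π = [0.1736, 0.1163, 0.4381, 0.2720], E[r] = -2.0104, γ^t·E[r] = -1.628438, running G = -5.453438
t=3: π = [0.1682, 0.1157, 0.4469, 0.2692], E[r] = -2.0241, γ^t·E[r] = -1.475578, running G = -6.929016
t=4: π = [0.1679, 0.1154, 0.4483, 0.2684], E[r] = -2.0270, γ^t·E[r] = -1.329887, running G = -8.258903

G = -8.2589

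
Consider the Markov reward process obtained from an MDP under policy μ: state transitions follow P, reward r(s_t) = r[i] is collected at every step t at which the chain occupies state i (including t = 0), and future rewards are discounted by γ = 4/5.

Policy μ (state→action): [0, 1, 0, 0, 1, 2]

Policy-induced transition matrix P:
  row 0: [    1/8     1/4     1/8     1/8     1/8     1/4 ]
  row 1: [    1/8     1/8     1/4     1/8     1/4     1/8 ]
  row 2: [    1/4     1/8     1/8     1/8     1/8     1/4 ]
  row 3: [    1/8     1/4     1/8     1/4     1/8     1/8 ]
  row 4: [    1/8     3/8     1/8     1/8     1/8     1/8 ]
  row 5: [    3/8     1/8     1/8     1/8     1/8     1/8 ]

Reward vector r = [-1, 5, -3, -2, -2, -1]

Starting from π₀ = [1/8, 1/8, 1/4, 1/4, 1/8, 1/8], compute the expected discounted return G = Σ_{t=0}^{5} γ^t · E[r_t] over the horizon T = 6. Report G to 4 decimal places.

G = -2.1183

t=0: π = [0.1250, 0.1250, 0.2500, 0.2500, 0.1250, 0.1250], E[r] = -1.1250, γ^t·E[r] = -1.125000, running G = -1.125000
t=1: π = [0.1875, 0.2031, 0.1406, 0.1563, 0.1406, 0.1719], E[r] = -0.3594, γ^t·E[r] = -0.287500, running G = -1.412500
t=2: π = [0.1855, 0.2031, 0.1504, 0.1445, 0.1504, 0.1660], E[r] = -0.3770, γ^t·E[r] = -0.241250, running G = -1.653750
t=3: π = [0.1853, 0.2039, 0.1504, 0.1431, 0.1504, 0.1670], E[r] = -0.3711, γ^t·E[r] = -0.190000, running G = -1.843750
t=4: π = [0.1855, 0.2036, 0.1505, 0.1429, 0.1505, 0.1670], E[r] = -0.3725, γ^t·E[r] = -0.152563, running G = -1.996313
t=5: π = [0.1856, 0.2037, 0.1505, 0.1429, 0.1505, 0.1670], E[r] = -0.3722, γ^t·E[r] = -0.121956, running G = -2.118269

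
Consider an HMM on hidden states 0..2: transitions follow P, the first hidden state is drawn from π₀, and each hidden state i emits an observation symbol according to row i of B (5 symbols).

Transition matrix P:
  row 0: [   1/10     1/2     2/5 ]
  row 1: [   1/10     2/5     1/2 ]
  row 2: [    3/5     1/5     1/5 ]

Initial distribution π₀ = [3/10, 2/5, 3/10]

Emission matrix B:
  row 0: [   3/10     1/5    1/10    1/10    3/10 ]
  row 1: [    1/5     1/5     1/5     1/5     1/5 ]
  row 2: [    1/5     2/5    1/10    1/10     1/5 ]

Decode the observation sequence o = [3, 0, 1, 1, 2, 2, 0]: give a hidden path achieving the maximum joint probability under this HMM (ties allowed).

path = [1, 1, 2, 0, 1, 2, 0]

t=0: δ = [3.000e-02, 8.000e-02, 3.000e-02]  (obs o_0=3)
t=1: δ = [5.400e-03, 6.400e-03, 8.000e-03]  ψ = [2, 1, 1]  (obs o_1=0)
t=2: δ = [9.600e-04, 5.400e-04, 1.280e-03]  ψ = [2, 0, 1]  (obs o_2=1)
t=3: δ = [1.536e-04, 9.600e-05, 1.536e-04]  ψ = [2, 0, 0]  (obs o_3=1)
t=4: δ = [9.216e-06, 1.536e-05, 6.144e-06]  ψ = [2, 0, 0]  (obs o_4=2)
t=5: δ = [3.686e-07, 1.229e-06, 7.680e-07]  ψ = [2, 1, 1]  (obs o_5=2)
t=6: δ = [1.382e-07, 9.830e-08, 1.229e-07]  ψ = [2, 1, 1]  (obs o_6=0)
backtrack: best end state = 0; path = [1, 1, 2, 0, 1, 2, 0]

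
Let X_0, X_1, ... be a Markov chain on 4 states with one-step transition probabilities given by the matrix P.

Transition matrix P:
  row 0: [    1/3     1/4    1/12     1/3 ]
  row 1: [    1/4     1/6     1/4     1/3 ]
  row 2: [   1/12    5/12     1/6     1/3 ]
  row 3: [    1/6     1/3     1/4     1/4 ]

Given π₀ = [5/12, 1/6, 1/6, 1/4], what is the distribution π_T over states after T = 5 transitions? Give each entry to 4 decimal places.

t=0: π = [0.4167, 0.1667, 0.1667, 0.2500]
t=1: π = [0.2361, 0.2847, 0.1667, 0.3125]
t=2: π = [0.2159, 0.2801, 0.1968, 0.3073]
t=3: π = [0.2096, 0.2851, 0.1976, 0.3077]
t=4: π = [0.2089, 0.2848, 0.1986, 0.3077]
t=5: π = [0.2087, 0.2850, 0.1986, 0.3077]

π = [0.2087, 0.2850, 0.1986, 0.3077]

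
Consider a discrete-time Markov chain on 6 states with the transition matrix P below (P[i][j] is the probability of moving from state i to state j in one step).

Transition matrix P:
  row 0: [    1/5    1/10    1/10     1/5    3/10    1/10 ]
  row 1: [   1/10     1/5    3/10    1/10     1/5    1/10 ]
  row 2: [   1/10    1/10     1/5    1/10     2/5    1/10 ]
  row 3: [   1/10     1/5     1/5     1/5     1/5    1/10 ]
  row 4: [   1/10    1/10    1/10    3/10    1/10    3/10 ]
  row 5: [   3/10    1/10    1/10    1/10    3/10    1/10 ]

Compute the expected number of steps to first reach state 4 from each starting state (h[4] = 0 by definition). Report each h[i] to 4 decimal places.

First-step conditioning: h[4] = 0; for i ≠ 4, h[i] = 1 + Σ_k P[i][k]·h[k].
  h[0] = 1 + 1/5·h[0] + 1/10·h[1] + 1/10·h[2] + 1/5·h[3] + 1/10·h[5]
  h[1] = 1 + 1/10·h[0] + 1/5·h[1] + 3/10·h[2] + 1/10·h[3] + 1/10·h[5]
  h[2] = 1 + 1/10·h[0] + 1/10·h[1] + 1/5·h[2] + 1/10·h[3] + 1/10·h[5]
  h[3] = 1 + 1/10·h[0] + 1/5·h[1] + 1/5·h[2] + 1/5·h[3] + 1/10·h[5]
  h[5] = 1 + 3/10·h[0] + 1/10·h[1] + 1/10·h[2] + 1/10·h[3] + 1/10·h[5]
Solving the 5×5 linear system over states ≠ 4 gives exactly h = [83000/23799, 29700/7933, 24300/7933, 30300/7933, 0, 82210/23799] (h[4] = 0 is the target).

h = [3.4875, 3.7439, 3.0632, 3.8195, 0.0000, 3.4543]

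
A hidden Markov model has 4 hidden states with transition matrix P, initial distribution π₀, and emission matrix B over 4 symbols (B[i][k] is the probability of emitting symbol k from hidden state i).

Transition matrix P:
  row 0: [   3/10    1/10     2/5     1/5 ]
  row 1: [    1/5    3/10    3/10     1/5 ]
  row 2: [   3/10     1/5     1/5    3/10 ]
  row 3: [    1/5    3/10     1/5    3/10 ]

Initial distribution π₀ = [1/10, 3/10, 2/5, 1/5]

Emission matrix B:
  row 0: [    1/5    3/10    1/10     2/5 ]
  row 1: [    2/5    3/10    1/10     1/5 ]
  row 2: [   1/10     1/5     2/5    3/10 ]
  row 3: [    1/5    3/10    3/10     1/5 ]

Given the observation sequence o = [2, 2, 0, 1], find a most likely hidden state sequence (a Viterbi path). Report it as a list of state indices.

t=0: δ = [1.000e-02, 3.000e-02, 1.600e-01, 6.000e-02]  (obs o_0=2)
t=1: δ = [4.800e-03, 3.200e-03, 1.280e-02, 1.440e-02]  ψ = [2, 2, 2, 2]  (obs o_1=2)
t=2: δ = [7.680e-04, 1.728e-03, 2.880e-04, 8.640e-04]  ψ = [2, 3, 3, 3]  (obs o_2=0)
t=3: δ = [1.037e-04, 1.555e-04, 1.037e-04, 1.037e-04]  ψ = [1, 1, 1, 1]  (obs o_3=1)
backtrack: best end state = 1; path = [2, 3, 1, 1]

path = [2, 3, 1, 1]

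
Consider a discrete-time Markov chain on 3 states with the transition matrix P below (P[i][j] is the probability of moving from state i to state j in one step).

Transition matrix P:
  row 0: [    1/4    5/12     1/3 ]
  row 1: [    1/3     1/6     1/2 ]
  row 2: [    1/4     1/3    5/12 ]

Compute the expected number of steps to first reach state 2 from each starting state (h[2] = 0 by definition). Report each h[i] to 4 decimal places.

First-step conditioning: h[2] = 0; for i ≠ 2, h[i] = 1 + Σ_k P[i][k]·h[k].
  h[0] = 1 + 1/4·h[0] + 5/12·h[1]
  h[1] = 1 + 1/3·h[0] + 1/6·h[1]
Solving the 2×2 linear system over states ≠ 2 gives exactly h = [18/7, 78/35, 0] (h[2] = 0 is the target).

h = [2.5714, 2.2286, 0.0000]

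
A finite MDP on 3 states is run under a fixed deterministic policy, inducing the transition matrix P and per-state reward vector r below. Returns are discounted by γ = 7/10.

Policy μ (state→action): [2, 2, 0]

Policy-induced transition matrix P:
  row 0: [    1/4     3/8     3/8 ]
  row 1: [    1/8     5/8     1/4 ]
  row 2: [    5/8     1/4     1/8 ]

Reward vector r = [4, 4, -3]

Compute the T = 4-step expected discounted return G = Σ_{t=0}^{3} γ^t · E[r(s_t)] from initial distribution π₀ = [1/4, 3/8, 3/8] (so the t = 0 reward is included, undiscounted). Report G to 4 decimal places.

t=0: π = [0.2500, 0.3750, 0.3750], E[r] = 1.3750, γ^t·E[r] = 1.375000, running G = 1.375000
t=1: π = [0.3438, 0.4219, 0.2344], E[r] = 2.3594, γ^t·E[r] = 1.651563, running G = 3.026563
t=2: π = [0.2852, 0.4512, 0.2637], E[r] = 2.1543, γ^t·E[r] = 1.055605, running G = 4.082168
t=3: π = [0.2925, 0.4548, 0.2527], E[r] = 2.2312, γ^t·E[r] = 0.765302, running G = 4.847470

G = 4.8475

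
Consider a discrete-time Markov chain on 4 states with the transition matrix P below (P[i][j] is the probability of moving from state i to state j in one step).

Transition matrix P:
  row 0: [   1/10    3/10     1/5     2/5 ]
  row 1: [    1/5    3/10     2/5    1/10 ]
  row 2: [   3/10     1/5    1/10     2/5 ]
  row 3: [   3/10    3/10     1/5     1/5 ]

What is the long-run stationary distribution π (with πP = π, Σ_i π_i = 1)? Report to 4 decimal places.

π = [0.2269, 0.2768, 0.2321, 0.2641]

Balance equations π_j = Σ_i π_i·P[i][j]:
  π_0 = 1/10·π_0 + 1/5·π_1 + 3/10·π_2 + 3/10·π_3
  π_1 = 3/10·π_0 + 3/10·π_1 + 1/5·π_2 + 3/10·π_3
  π_2 = 1/5·π_0 + 2/5·π_1 + 1/10·π_2 + 1/5·π_3
  normalize: π_0 + π_1 + π_2 + π_3 = 1
Solving the linear system gives exactly π = [305/1344, 31/112, 13/56, 355/1344].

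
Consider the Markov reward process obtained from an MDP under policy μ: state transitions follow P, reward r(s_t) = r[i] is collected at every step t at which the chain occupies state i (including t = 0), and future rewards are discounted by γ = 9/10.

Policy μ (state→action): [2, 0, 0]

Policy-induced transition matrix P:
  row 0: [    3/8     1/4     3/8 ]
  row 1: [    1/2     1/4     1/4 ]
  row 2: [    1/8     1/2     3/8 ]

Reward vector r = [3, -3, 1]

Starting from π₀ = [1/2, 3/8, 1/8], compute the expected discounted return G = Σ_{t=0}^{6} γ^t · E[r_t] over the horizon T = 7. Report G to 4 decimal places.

t=0: π = [0.5000, 0.3750, 0.1250], E[r] = 0.5000, γ^t·E[r] = 0.500000, running G = 0.500000
t=1: π = [0.3906, 0.2813, 0.3281], E[r] = 0.6563, γ^t·E[r] = 0.590625, running G = 1.090625
t=2: π = [0.3281, 0.3320, 0.3398], E[r] = 0.3281, γ^t·E[r] = 0.265781, running G = 1.356406
t=3: π = [0.3315, 0.3350, 0.3335], E[r] = 0.3232, γ^t·E[r] = 0.235644, running G = 1.592050
t=4: π = [0.3335, 0.3334, 0.3331], E[r] = 0.3335, γ^t·E[r] = 0.218807, running G = 1.810857
t=5: π = [0.3334, 0.3333, 0.3333], E[r] = 0.3336, γ^t·E[r] = 0.197016, running G = 2.007873
t=6: π = [0.3333, 0.3333, 0.3333], E[r] = 0.3333, γ^t·E[r] = 0.177144, running G = 2.185017

G = 2.1850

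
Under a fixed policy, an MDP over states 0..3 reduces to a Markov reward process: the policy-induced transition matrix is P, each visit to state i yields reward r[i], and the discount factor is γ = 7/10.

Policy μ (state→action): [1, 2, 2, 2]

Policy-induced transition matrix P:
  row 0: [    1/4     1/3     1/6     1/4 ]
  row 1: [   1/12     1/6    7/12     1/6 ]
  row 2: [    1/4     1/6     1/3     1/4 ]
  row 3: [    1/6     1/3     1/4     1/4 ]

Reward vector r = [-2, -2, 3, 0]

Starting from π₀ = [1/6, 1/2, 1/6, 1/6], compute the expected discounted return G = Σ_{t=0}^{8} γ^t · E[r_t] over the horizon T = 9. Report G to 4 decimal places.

G = -0.2244

t=0: π = [0.1667, 0.5000, 0.1667, 0.1667], E[r] = -0.8333, γ^t·E[r] = -0.833333, running G = -0.833333
t=1: π = [0.1528, 0.2222, 0.4167, 0.2083], E[r] = 0.5000, γ^t·E[r] = 0.350000, running G = -0.483333
t=2: π = [0.1956, 0.2269, 0.3461, 0.2315], E[r] = 0.1933, γ^t·E[r] = 0.094711, running G = -0.388623
t=3: π = [0.1929, 0.2378, 0.3382, 0.2311], E[r] = 0.1530, γ^t·E[r] = 0.052469, running G = -0.336154
t=4: π = [0.1911, 0.2373, 0.3414, 0.2302], E[r] = 0.1673, γ^t·E[r] = 0.040167, running G = -0.295987
t=5: π = [0.1913, 0.2369, 0.3416, 0.2302], E[r] = 0.1686, γ^t·E[r] = 0.028340, running G = -0.267647
t=6: π = [0.1913, 0.2369, 0.3415, 0.2303], E[r] = 0.1680, γ^t·E[r] = 0.019762, running G = -0.247885
t=7: π = [0.1913, 0.2369, 0.3415, 0.2303], E[r] = 0.1679, γ^t·E[r] = 0.013830, running G = -0.234054
t=8: π = [0.1913, 0.2369, 0.3415, 0.2303], E[r] = 0.1680, γ^t·E[r] = 0.009683, running G = -0.224372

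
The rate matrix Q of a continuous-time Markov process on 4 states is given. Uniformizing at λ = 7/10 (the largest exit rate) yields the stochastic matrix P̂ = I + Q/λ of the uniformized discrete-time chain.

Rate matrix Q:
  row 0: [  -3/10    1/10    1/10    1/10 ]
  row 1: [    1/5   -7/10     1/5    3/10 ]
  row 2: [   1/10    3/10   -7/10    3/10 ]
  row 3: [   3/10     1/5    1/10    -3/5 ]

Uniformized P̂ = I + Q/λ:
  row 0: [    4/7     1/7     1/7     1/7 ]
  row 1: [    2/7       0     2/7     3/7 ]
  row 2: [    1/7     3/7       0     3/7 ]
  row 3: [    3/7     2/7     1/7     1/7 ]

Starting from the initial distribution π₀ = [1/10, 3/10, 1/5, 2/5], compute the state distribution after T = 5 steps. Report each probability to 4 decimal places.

π = [0.4181, 0.1923, 0.1491, 0.2405]

t=0: π = [0.1000, 0.3000, 0.2000, 0.4000]
t=1: π = [0.3429, 0.2143, 0.1571, 0.2857]
t=2: π = [0.4020, 0.1980, 0.1510, 0.2490]
t=3: π = [0.4146, 0.1933, 0.1496, 0.2426]
t=4: π = [0.4175, 0.1926, 0.1491, 0.2408]
t=5: π = [0.4181, 0.1923, 0.1491, 0.2405]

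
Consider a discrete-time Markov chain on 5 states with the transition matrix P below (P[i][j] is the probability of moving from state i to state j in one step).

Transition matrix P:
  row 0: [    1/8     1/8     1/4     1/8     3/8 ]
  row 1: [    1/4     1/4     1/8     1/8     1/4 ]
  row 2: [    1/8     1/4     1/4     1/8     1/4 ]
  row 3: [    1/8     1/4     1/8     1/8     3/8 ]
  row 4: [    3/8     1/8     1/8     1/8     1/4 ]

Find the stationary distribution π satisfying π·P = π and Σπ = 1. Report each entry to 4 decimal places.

Balance equations π_j = Σ_i π_i·P[i][j]:
  π_0 = 1/8·π_0 + 1/4·π_1 + 1/8·π_2 + 1/8·π_3 + 3/8·π_4
  π_1 = 1/8·π_0 + 1/4·π_1 + 1/4·π_2 + 1/4·π_3 + 1/8·π_4
  π_2 = 1/4·π_0 + 1/8·π_1 + 1/4·π_2 + 1/8·π_3 + 1/8·π_4
  π_3 = 1/8·π_0 + 1/8·π_1 + 1/8·π_2 + 1/8·π_3 + 1/8·π_4
  normalize: π_0 + π_1 + π_2 + π_3 + π_4 = 1
Solving the linear system gives exactly π = [179/808, 75/404, 141/808, 1/8, 237/808].

π = [0.2215, 0.1856, 0.1745, 0.1250, 0.2933]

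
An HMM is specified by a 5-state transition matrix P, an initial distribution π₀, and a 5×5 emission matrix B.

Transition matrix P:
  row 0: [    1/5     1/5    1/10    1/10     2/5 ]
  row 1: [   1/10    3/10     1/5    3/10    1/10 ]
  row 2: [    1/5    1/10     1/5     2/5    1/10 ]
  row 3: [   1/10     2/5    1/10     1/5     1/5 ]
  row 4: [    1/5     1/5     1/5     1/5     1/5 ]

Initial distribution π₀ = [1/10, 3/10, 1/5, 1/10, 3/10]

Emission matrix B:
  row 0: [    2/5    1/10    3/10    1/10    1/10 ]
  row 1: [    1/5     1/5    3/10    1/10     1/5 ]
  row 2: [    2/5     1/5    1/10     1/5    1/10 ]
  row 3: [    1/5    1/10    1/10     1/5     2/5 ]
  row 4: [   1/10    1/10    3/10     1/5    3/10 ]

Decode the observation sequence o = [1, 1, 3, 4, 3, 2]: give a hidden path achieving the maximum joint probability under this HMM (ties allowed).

t=0: δ = [1.000e-02, 6.000e-02, 4.000e-02, 1.000e-02, 3.000e-02]  (obs o_0=1)
t=1: δ = [8.000e-04, 3.600e-03, 2.400e-03, 1.800e-03, 6.000e-04]  ψ = [2, 1, 1, 1, 1]  (obs o_1=1)
t=2: δ = [4.800e-05, 1.080e-04, 1.440e-04, 2.160e-04, 7.200e-05]  ψ = [2, 1, 1, 1, 1]  (obs o_2=3)
t=3: δ = [2.880e-06, 1.728e-05, 2.880e-06, 2.304e-05, 1.296e-05]  ψ = [2, 3, 2, 2, 3]  (obs o_3=4)
t=4: δ = [2.592e-07, 9.216e-07, 6.912e-07, 1.037e-06, 9.216e-07]  ψ = [4, 3, 1, 1, 3]  (obs o_4=3)
t=5: δ = [5.530e-08, 1.244e-07, 1.843e-08, 2.765e-08, 6.221e-08]  ψ = [4, 3, 1, 1, 3]  (obs o_5=2)
backtrack: best end state = 1; path = [1, 1, 3, 1, 3, 1]

path = [1, 1, 3, 1, 3, 1]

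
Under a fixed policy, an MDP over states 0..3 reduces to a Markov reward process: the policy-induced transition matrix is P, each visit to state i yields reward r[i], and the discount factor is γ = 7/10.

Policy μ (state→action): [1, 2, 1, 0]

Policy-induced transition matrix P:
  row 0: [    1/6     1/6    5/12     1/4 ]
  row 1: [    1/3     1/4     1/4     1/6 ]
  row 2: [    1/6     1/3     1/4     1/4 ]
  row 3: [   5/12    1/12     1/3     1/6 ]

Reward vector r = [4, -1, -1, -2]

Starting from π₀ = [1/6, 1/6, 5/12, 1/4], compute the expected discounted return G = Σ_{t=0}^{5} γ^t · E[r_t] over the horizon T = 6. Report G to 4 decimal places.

t=0: π = [0.1667, 0.1667, 0.4167, 0.2500], E[r] = -0.4167, γ^t·E[r] = -0.416667, running G = -0.416667
t=1: π = [0.2569, 0.2292, 0.2986, 0.2153], E[r] = 0.0694, γ^t·E[r] = 0.048611, running G = -0.368056
t=2: π = [0.2587, 0.2176, 0.3108, 0.2130], E[r] = 0.0804, γ^t·E[r] = 0.039416, running G = -0.328640
t=3: π = [0.2562, 0.2188, 0.3109, 0.2141], E[r] = 0.0667, γ^t·E[r] = 0.022893, running G = -0.305747
t=4: π = [0.2567, 0.2189, 0.3105, 0.2139], E[r] = 0.0694, γ^t·E[r] = 0.016672, running G = -0.289075
t=5: π = [0.2566, 0.2188, 0.3106, 0.2139], E[r] = 0.0692, γ^t·E[r] = 0.011629, running G = -0.277446

G = -0.2774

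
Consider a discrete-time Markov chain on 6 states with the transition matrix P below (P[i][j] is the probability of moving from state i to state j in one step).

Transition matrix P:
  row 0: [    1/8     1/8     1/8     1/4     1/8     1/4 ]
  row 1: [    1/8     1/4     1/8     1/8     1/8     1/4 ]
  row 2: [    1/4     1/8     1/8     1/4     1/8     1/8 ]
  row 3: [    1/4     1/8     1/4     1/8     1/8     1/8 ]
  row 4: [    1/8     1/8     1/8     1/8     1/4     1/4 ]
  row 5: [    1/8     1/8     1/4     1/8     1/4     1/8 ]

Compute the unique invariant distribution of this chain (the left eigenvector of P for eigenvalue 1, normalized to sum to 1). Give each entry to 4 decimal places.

Balance equations π_j = Σ_i π_i·P[i][j]:
  π_0 = 1/8·π_0 + 1/8·π_1 + 1/4·π_2 + 1/4·π_3 + 1/8·π_4 + 1/8·π_5
  π_1 = 1/8·π_0 + 1/4·π_1 + 1/8·π_2 + 1/8·π_3 + 1/8·π_4 + 1/8·π_5
  π_2 = 1/8·π_0 + 1/8·π_1 + 1/8·π_2 + 1/4·π_3 + 1/8·π_4 + 1/4·π_5
  π_3 = 1/4·π_0 + 1/8·π_1 + 1/4·π_2 + 1/8·π_3 + 1/8·π_4 + 1/8·π_5
  π_4 = 1/8·π_0 + 1/8·π_1 + 1/8·π_2 + 1/8·π_3 + 1/4·π_4 + 1/4·π_5
  normalize: π_0 + π_1 + π_2 + π_3 + π_4 + π_5 = 1
Solving the linear system gives exactly π = [84/503, 1/7, 85/503, 84/503, 596/3521, 93/503].

π = [0.1670, 0.1429, 0.1690, 0.1670, 0.1693, 0.1849]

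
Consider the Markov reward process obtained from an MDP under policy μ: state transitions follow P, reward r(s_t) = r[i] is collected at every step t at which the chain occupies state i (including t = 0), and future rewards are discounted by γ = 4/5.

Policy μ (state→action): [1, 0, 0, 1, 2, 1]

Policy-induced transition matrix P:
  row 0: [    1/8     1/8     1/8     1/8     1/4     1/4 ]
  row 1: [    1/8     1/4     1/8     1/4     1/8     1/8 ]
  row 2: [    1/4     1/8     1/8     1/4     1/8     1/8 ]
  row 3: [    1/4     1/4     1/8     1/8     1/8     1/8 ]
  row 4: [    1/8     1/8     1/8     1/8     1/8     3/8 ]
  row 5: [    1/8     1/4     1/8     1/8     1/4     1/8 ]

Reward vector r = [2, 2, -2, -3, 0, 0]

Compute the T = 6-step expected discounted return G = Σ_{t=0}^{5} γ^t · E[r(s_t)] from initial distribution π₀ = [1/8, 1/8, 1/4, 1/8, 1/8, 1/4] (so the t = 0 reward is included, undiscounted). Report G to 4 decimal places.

t=0: π = [0.1250, 0.1250, 0.2500, 0.1250, 0.1250, 0.2500], E[r] = -0.3750, γ^t·E[r] = -0.375000, running G = -0.375000
t=1: π = [0.1719, 0.1875, 0.1250, 0.1719, 0.1719, 0.1719], E[r] = -0.0469, γ^t·E[r] = -0.037500, running G = -0.412500
t=2: π = [0.1621, 0.1914, 0.1250, 0.1641, 0.1680, 0.1895], E[r] = -0.0352, γ^t·E[r] = -0.022500, running G = -0.435000
t=3: π = [0.1611, 0.1931, 0.1250, 0.1646, 0.1689, 0.1873], E[r] = -0.0352, γ^t·E[r] = -0.018000, running G = -0.453000
t=4: π = [0.1612, 0.1931, 0.1250, 0.1648, 0.1685, 0.1874], E[r] = -0.0357, γ^t·E[r] = -0.014613, running G = -0.467613
t=5: π = [0.1612, 0.1932, 0.1250, 0.1648, 0.1686, 0.1873], E[r] = -0.0355, γ^t·E[r] = -0.011645, running G = -0.479258

G = -0.4793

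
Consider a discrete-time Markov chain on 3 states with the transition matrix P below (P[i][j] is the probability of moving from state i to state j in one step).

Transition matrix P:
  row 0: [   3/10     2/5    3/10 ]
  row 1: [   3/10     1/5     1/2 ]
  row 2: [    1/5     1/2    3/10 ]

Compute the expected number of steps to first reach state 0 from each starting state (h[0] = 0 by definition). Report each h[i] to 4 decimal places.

h = [0.0000, 3.8710, 4.1935]

First-step conditioning: h[0] = 0; for i ≠ 0, h[i] = 1 + Σ_k P[i][k]·h[k].
  h[1] = 1 + 1/5·h[1] + 1/2·h[2]
  h[2] = 1 + 1/2·h[1] + 3/10·h[2]
Solving the 2×2 linear system over states ≠ 0 gives exactly h = [0, 120/31, 130/31] (h[0] = 0 is the target).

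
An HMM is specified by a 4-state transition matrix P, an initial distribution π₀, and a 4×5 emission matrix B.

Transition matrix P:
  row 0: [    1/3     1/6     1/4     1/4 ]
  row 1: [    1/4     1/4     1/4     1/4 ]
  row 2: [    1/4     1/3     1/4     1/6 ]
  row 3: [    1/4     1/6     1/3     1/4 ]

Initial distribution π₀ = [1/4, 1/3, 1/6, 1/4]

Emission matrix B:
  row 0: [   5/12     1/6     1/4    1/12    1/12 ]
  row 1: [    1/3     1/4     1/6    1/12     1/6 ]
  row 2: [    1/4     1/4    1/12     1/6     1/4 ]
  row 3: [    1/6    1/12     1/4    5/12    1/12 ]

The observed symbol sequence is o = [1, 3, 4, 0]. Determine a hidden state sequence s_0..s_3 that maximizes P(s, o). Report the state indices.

path = [1, 3, 2, 1]

t=0: δ = [4.167e-02, 8.333e-02, 4.167e-02, 2.083e-02]  (obs o_0=1)
t=1: δ = [1.736e-03, 1.736e-03, 3.472e-03, 8.681e-03]  ψ = [1, 1, 1, 1]  (obs o_1=3)
t=2: δ = [1.808e-04, 2.411e-04, 7.234e-04, 1.808e-04]  ψ = [3, 3, 3, 3]  (obs o_2=4)
t=3: δ = [7.535e-05, 8.038e-05, 4.521e-05, 2.009e-05]  ψ = [2, 2, 2, 2]  (obs o_3=0)
backtrack: best end state = 1; path = [1, 3, 2, 1]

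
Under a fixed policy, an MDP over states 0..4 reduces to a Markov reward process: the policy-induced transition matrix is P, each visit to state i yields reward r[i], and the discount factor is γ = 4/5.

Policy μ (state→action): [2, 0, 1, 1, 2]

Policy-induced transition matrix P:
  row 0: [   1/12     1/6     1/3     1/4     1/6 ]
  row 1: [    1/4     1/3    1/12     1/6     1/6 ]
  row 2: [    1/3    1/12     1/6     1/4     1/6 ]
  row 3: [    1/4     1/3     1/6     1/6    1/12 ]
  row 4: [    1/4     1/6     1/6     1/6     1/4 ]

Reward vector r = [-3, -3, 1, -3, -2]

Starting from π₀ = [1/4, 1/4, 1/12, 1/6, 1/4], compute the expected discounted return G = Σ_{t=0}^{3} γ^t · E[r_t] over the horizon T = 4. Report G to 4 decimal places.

t=0: π = [0.2500, 0.2500, 0.0833, 0.1667, 0.2500], E[r] = -2.4167, γ^t·E[r] = -2.416667, running G = -2.416667
t=1: π = [0.2153, 0.2292, 0.1875, 0.1944, 0.1736], E[r] = -2.0764, γ^t·E[r] = -1.661111, running G = -4.077778
t=2: π = [0.2297, 0.2216, 0.1834, 0.2002, 0.1649], E[r] = -2.1013, γ^t·E[r] = -1.344815, running G = -5.422593
t=3: π = [0.2270, 0.2217, 0.1865, 0.2011, 0.1637], E[r] = -2.0903, γ^t·E[r] = -1.070247, running G = -6.492840

G = -6.4928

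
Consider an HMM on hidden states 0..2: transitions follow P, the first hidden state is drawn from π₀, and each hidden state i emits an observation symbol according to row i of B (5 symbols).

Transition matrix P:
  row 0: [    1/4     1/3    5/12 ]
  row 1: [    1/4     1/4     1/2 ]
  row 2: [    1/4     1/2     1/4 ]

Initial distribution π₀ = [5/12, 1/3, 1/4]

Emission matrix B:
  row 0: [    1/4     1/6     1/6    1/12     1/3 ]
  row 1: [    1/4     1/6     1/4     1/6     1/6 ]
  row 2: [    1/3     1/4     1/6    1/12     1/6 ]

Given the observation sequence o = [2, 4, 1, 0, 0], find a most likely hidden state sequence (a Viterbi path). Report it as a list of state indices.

t=0: δ = [6.944e-02, 8.333e-02, 4.167e-02]  (obs o_0=2)
t=1: δ = [6.944e-03, 3.858e-03, 6.944e-03]  ψ = [1, 0, 1]  (obs o_1=4)
t=2: δ = [2.894e-04, 5.787e-04, 7.234e-04]  ψ = [0, 2, 0]  (obs o_2=1)
t=3: δ = [4.521e-05, 9.042e-05, 9.645e-05]  ψ = [2, 2, 1]  (obs o_3=0)
t=4: δ = [6.028e-06, 1.206e-05, 1.507e-05]  ψ = [2, 2, 1]  (obs o_4=0)
backtrack: best end state = 2; path = [1, 0, 2, 1, 2]

path = [1, 0, 2, 1, 2]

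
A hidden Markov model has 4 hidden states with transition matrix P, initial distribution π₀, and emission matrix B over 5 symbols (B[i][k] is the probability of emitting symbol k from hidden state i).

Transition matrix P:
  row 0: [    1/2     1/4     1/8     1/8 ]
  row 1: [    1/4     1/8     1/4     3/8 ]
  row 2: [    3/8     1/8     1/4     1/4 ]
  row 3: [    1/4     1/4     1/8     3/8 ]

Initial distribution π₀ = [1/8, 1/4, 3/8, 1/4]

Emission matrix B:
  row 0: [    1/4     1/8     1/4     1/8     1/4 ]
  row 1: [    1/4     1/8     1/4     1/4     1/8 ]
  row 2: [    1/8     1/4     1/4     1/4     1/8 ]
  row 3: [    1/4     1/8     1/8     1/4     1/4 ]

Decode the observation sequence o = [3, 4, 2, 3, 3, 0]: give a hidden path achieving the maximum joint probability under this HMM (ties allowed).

t=0: δ = [1.562e-02, 6.250e-02, 9.375e-02, 6.250e-02]  (obs o_0=3)
t=1: δ = [8.789e-03, 1.953e-03, 2.930e-03, 5.859e-03]  ψ = [2, 3, 2, 1]  (obs o_1=4)
t=2: δ = [1.099e-03, 5.493e-04, 2.747e-04, 2.747e-04]  ψ = [0, 0, 0, 3]  (obs o_2=2)
t=3: δ = [6.866e-05, 6.866e-05, 3.433e-05, 5.150e-05]  ψ = [0, 0, 0, 1]  (obs o_3=3)
t=4: δ = [4.292e-06, 4.292e-06, 4.292e-06, 6.437e-06]  ψ = [0, 0, 1, 1]  (obs o_4=3)
t=5: δ = [5.364e-07, 4.023e-07, 1.341e-07, 6.035e-07]  ψ = [0, 3, 1, 3]  (obs o_5=0)
backtrack: best end state = 3; path = [2, 0, 0, 1, 3, 3]

path = [2, 0, 0, 1, 3, 3]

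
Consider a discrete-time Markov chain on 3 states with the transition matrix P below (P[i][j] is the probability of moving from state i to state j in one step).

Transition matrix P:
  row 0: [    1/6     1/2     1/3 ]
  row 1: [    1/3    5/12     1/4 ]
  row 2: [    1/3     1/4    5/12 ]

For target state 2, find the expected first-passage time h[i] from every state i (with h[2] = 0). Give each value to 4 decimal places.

First-step conditioning: h[2] = 0; for i ≠ 2, h[i] = 1 + Σ_k P[i][k]·h[k].
  h[0] = 1 + 1/6·h[0] + 1/2·h[1]
  h[1] = 1 + 1/3·h[0] + 5/12·h[1]
Solving the 2×2 linear system over states ≠ 2 gives exactly h = [78/23, 84/23, 0] (h[2] = 0 is the target).

h = [3.3913, 3.6522, 0.0000]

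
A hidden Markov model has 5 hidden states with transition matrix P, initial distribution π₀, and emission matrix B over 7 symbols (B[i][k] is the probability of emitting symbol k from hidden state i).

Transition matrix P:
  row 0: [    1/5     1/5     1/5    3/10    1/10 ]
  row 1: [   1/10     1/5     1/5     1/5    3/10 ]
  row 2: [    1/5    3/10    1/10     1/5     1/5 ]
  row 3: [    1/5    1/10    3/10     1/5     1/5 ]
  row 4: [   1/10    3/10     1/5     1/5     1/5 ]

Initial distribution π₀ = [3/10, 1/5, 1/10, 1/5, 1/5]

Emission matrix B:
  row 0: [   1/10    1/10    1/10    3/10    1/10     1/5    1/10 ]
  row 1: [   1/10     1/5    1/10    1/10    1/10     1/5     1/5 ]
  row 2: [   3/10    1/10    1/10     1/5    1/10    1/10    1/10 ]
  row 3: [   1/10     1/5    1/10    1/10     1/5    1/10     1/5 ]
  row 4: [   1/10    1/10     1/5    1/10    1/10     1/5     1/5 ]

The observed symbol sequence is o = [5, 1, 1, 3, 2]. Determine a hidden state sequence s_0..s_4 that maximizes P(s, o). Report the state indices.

t=0: δ = [6.000e-02, 4.000e-02, 1.000e-02, 2.000e-02, 4.000e-02]  (obs o_0=5)
t=1: δ = [1.200e-03, 2.400e-03, 1.200e-03, 3.600e-03, 1.200e-03]  ψ = [0, 0, 0, 0, 1]  (obs o_1=1)
t=2: δ = [7.200e-05, 9.600e-05, 1.080e-04, 1.440e-04, 7.200e-05]  ψ = [3, 1, 3, 3, 1]  (obs o_2=1)
t=3: δ = [8.640e-06, 3.240e-06, 8.640e-06, 2.880e-06, 2.880e-06]  ψ = [3, 2, 3, 3, 1]  (obs o_3=3)
t=4: δ = [1.728e-07, 2.592e-07, 1.728e-07, 2.592e-07, 3.456e-07]  ψ = [0, 2, 0, 0, 2]  (obs o_4=2)
backtrack: best end state = 4; path = [0, 3, 3, 2, 4]

path = [0, 3, 3, 2, 4]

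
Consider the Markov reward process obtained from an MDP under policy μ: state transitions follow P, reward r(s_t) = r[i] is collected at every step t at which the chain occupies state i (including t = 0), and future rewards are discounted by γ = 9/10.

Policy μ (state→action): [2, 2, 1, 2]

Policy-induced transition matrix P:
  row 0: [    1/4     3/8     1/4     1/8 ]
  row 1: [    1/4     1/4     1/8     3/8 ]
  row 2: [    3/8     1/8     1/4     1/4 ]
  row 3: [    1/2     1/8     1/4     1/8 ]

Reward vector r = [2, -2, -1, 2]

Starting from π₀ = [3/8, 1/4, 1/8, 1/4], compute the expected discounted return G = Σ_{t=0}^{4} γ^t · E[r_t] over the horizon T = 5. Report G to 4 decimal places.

t=0: π = [0.3750, 0.2500, 0.1250, 0.2500], E[r] = 0.6250, γ^t·E[r] = 0.625000, running G = 0.625000
t=1: π = [0.3281, 0.2500, 0.2188, 0.2031], E[r] = 0.3438, γ^t·E[r] = 0.309375, running G = 0.934375
t=2: π = [0.3281, 0.2383, 0.2188, 0.2148], E[r] = 0.3906, γ^t·E[r] = 0.316406, running G = 1.250781
t=3: π = [0.3311, 0.2368, 0.2202, 0.2119], E[r] = 0.3921, γ^t·E[r] = 0.285833, running G = 1.536615
t=4: π = [0.3305, 0.2374, 0.2204, 0.2117], E[r] = 0.3893, γ^t·E[r] = 0.255448, running G = 1.792063

G = 1.7921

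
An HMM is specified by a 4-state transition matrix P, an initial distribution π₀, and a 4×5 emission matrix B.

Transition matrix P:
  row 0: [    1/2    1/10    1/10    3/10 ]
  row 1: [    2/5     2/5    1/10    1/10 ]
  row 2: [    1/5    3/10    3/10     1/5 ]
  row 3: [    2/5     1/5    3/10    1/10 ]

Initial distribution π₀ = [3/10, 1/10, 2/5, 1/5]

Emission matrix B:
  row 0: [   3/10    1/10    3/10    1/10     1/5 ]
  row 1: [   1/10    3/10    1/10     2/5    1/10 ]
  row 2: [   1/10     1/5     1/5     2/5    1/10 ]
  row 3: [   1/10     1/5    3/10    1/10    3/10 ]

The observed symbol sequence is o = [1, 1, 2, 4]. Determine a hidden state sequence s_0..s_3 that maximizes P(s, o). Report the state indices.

t=0: δ = [3.000e-02, 3.000e-02, 8.000e-02, 4.000e-02]  (obs o_0=1)
t=1: δ = [1.600e-03, 7.200e-03, 4.800e-03, 3.200e-03]  ψ = [2, 2, 2, 2]  (obs o_1=1)
t=2: δ = [8.640e-04, 2.880e-04, 2.880e-04, 2.880e-04]  ψ = [1, 1, 2, 2]  (obs o_2=2)
t=3: δ = [8.640e-05, 1.152e-05, 8.640e-06, 7.776e-05]  ψ = [0, 1, 0, 0]  (obs o_3=4)
backtrack: best end state = 0; path = [2, 1, 0, 0]

path = [2, 1, 0, 0]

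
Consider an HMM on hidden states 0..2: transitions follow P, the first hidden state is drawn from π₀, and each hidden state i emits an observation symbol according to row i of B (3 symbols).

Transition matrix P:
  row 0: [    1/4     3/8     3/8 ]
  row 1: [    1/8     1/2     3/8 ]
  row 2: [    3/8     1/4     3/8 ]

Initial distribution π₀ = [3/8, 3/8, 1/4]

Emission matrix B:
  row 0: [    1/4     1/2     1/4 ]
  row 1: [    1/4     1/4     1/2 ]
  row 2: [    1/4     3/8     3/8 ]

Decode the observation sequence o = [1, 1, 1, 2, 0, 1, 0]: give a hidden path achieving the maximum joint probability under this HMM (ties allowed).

t=0: δ = [1.875e-01, 9.375e-02, 9.375e-02]  (obs o_0=1)
t=1: δ = [2.344e-02, 1.758e-02, 2.637e-02]  ψ = [0, 0, 0]  (obs o_1=1)
t=2: δ = [4.944e-03, 2.197e-03, 3.708e-03]  ψ = [2, 0, 2]  (obs o_2=1)
t=3: δ = [3.476e-04, 9.270e-04, 6.952e-04]  ψ = [2, 0, 0]  (obs o_3=2)
t=4: δ = [6.518e-05, 1.159e-04, 8.690e-05]  ψ = [2, 1, 1]  (obs o_4=0)
t=5: δ = [1.629e-05, 1.448e-05, 1.629e-05]  ψ = [2, 1, 1]  (obs o_5=1)
t=6: δ = [1.528e-06, 1.810e-06, 1.528e-06]  ψ = [2, 1, 0]  (obs o_6=0)
backtrack: best end state = 1; path = [0, 2, 0, 1, 1, 1, 1]

path = [0, 2, 0, 1, 1, 1, 1]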